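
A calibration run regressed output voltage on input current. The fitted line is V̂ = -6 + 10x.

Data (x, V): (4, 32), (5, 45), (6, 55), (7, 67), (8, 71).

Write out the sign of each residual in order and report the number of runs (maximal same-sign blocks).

3 runs

x=4: V̂ = -6 + 10·4 = 34; r = 32 − 34 = -2
x=5: V̂ = -6 + 10·5 = 44; r = 45 − 44 = 1
x=6: V̂ = -6 + 10·6 = 54; r = 55 − 54 = 1
x=7: V̂ = -6 + 10·7 = 64; r = 67 − 64 = 3
x=8: V̂ = -6 + 10·8 = 74; r = 71 − 74 = -3
Signs: − + + + −
Runs: −×1, +×3, −×1 → 3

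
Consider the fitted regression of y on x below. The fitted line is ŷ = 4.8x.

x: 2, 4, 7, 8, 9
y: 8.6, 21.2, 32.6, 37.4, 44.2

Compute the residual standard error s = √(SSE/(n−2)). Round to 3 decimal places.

s = 1.633

x=2: ŷ = 4.8·2 = 9.6; r = 8.6 − 9.6 = -1
x=4: ŷ = 4.8·4 = 19.2; r = 21.2 − 19.2 = 2
x=7: ŷ = 4.8·7 = 33.6; r = 32.6 − 33.6 = -1
x=8: ŷ = 4.8·8 = 38.4; r = 37.4 − 38.4 = -1
x=9: ŷ = 4.8·9 = 43.2; r = 44.2 − 43.2 = 1
SSE = 1 + 4 + 1 + 1 + 1 = 8
s = √(8/3) = √2.66667 ≈ 1.633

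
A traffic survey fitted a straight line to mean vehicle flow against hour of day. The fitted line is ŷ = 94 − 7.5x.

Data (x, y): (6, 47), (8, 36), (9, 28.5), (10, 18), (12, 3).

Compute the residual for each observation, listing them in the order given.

-2, 2, 2, -1, -1

x=6: ŷ = 94 − 7.5·6 = 49; r = 47 − 49 = -2
x=8: ŷ = 94 − 7.5·8 = 34; r = 36 − 34 = 2
x=9: ŷ = 94 − 7.5·9 = 26.5; r = 28.5 − 26.5 = 2
x=10: ŷ = 94 − 7.5·10 = 19; r = 18 − 19 = -1
x=12: ŷ = 94 − 7.5·12 = 4; r = 3 − 4 = -1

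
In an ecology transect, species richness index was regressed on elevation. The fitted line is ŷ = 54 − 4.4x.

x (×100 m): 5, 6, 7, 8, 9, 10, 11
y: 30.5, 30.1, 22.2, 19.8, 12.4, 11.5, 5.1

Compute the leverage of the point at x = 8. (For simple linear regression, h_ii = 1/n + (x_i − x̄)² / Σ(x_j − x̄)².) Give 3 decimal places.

x̄ = (5 + 6 + 7 + 8 + 9 + 10 + 11)/7 = 8
Σ(x − x̄)² = 9 + 4 + 1 + 0 + 1 + 4 + 9 = 28
h = 1/7 + (0)²/28 = 0.142857 + 0 = 0.143

h = 0.143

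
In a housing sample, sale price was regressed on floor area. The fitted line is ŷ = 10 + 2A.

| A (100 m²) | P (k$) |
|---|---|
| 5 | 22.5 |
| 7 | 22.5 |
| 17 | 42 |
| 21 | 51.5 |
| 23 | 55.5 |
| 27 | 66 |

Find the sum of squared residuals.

SSE = 17

A=5: ŷ = 10 + 2·5 = 20; e = 22.5 − 20 = 2.5
A=7: ŷ = 10 + 2·7 = 24; e = 22.5 − 24 = -1.5
A=17: ŷ = 10 + 2·17 = 44; e = 42 − 44 = -2
A=21: ŷ = 10 + 2·21 = 52; e = 51.5 − 52 = -0.5
A=23: ŷ = 10 + 2·23 = 56; e = 55.5 − 56 = -0.5
A=27: ŷ = 10 + 2·27 = 64; e = 66 − 64 = 2
SSE = 6.25 + 2.25 + 4 + 0.25 + 0.25 + 4 = 17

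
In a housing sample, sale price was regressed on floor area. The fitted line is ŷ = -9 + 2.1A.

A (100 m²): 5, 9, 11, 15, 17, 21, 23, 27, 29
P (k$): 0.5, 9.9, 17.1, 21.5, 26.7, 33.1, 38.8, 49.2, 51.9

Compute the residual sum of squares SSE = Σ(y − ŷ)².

A=5: ŷ = -9 + 2.1·5 = 1.5; e = 0.5 − 1.5 = -1
A=9: ŷ = -9 + 2.1·9 = 9.9; e = 9.9 − 9.9 = 0
A=11: ŷ = -9 + 2.1·11 = 14.1; e = 17.1 − 14.1 = 3
A=15: ŷ = -9 + 2.1·15 = 22.5; e = 21.5 − 22.5 = -1
A=17: ŷ = -9 + 2.1·17 = 26.7; e = 26.7 − 26.7 = 0
A=21: ŷ = -9 + 2.1·21 = 35.1; e = 33.1 − 35.1 = -2
A=23: ŷ = -9 + 2.1·23 = 39.3; e = 38.8 − 39.3 = -0.5
A=27: ŷ = -9 + 2.1·27 = 47.7; e = 49.2 − 47.7 = 1.5
A=29: ŷ = -9 + 2.1·29 = 51.9; e = 51.9 − 51.9 = 0
SSE = 1 + 0 + 9 + 1 + 0 + 4 + 0.25 + 2.25 + 0 = 17.5

SSE = 17.5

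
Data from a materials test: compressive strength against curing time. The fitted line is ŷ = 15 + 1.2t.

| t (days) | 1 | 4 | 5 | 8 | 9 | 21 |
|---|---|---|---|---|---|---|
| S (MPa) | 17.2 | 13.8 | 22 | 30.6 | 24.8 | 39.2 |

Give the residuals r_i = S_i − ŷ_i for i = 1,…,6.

t=1: ŷ = 15 + 1.2·1 = 16.2; r = 17.2 − 16.2 = 1
t=4: ŷ = 15 + 1.2·4 = 19.8; r = 13.8 − 19.8 = -6
t=5: ŷ = 15 + 1.2·5 = 21; r = 22 − 21 = 1
t=8: ŷ = 15 + 1.2·8 = 24.6; r = 30.6 − 24.6 = 6
t=9: ŷ = 15 + 1.2·9 = 25.8; r = 24.8 − 25.8 = -1
t=21: ŷ = 15 + 1.2·21 = 40.2; r = 39.2 − 40.2 = -1

1, -6, 1, 6, -1, -1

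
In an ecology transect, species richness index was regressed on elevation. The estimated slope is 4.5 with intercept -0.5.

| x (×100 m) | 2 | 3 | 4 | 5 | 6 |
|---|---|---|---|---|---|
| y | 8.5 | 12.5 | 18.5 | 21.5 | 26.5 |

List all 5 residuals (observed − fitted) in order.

0, -0.5, 1, -0.5, 0

x=2: ŷ = -0.5 + 4.5·2 = 8.5; r = 8.5 − 8.5 = 0
x=3: ŷ = -0.5 + 4.5·3 = 13; r = 12.5 − 13 = -0.5
x=4: ŷ = -0.5 + 4.5·4 = 17.5; r = 18.5 − 17.5 = 1
x=5: ŷ = -0.5 + 4.5·5 = 22; r = 21.5 − 22 = -0.5
x=6: ŷ = -0.5 + 4.5·6 = 26.5; r = 26.5 − 26.5 = 0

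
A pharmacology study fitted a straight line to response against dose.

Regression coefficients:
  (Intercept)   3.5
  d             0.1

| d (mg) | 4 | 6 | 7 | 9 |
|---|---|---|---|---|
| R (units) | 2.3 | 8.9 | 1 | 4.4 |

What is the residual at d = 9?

e = 0

ŷ = 3.5 + 0.1·9 = 4.4
e = 4.4 − 4.4 = 0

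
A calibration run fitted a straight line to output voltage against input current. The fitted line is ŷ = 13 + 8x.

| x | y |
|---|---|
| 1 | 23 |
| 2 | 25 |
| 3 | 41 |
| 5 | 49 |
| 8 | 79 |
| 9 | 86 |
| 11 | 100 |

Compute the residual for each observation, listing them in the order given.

x=1: ŷ = 13 + 8·1 = 21; e = 23 − 21 = 2
x=2: ŷ = 13 + 8·2 = 29; e = 25 − 29 = -4
x=3: ŷ = 13 + 8·3 = 37; e = 41 − 37 = 4
x=5: ŷ = 13 + 8·5 = 53; e = 49 − 53 = -4
x=8: ŷ = 13 + 8·8 = 77; e = 79 − 77 = 2
x=9: ŷ = 13 + 8·9 = 85; e = 86 − 85 = 1
x=11: ŷ = 13 + 8·11 = 101; e = 100 − 101 = -1

2, -4, 4, -4, 2, 1, -1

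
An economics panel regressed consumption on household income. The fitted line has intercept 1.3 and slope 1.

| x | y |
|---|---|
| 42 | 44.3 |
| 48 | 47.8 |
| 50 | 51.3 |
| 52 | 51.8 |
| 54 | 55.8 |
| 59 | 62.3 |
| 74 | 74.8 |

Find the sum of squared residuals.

x=42: ŷ = 1.3 + 42 = 43.3; r = 44.3 − 43.3 = 1
x=48: ŷ = 1.3 + 48 = 49.3; r = 47.8 − 49.3 = -1.5
x=50: ŷ = 1.3 + 50 = 51.3; r = 51.3 − 51.3 = 0
x=52: ŷ = 1.3 + 52 = 53.3; r = 51.8 − 53.3 = -1.5
x=54: ŷ = 1.3 + 54 = 55.3; r = 55.8 − 55.3 = 0.5
x=59: ŷ = 1.3 + 59 = 60.3; r = 62.3 − 60.3 = 2
x=74: ŷ = 1.3 + 74 = 75.3; r = 74.8 − 75.3 = -0.5
SSE = 1 + 2.25 + 0 + 2.25 + 0.25 + 4 + 0.25 = 10

SSE = 10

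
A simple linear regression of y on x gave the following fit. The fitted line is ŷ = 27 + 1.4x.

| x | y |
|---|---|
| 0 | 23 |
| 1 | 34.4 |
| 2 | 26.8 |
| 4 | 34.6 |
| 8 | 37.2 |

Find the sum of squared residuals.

x=0: ŷ = 27 + 1.4·0 = 27; r = 23 − 27 = -4
x=1: ŷ = 27 + 1.4·1 = 28.4; r = 34.4 − 28.4 = 6
x=2: ŷ = 27 + 1.4·2 = 29.8; r = 26.8 − 29.8 = -3
x=4: ŷ = 27 + 1.4·4 = 32.6; r = 34.6 − 32.6 = 2
x=8: ŷ = 27 + 1.4·8 = 38.2; r = 37.2 − 38.2 = -1
SSE = 16 + 36 + 9 + 4 + 1 = 66

SSE = 66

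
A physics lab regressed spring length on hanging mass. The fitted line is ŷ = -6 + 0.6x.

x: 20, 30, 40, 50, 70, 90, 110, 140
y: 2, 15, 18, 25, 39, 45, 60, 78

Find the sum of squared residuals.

x=20: ŷ = -6 + 0.6·20 = 6; e = 2 − 6 = -4
x=30: ŷ = -6 + 0.6·30 = 12; e = 15 − 12 = 3
x=40: ŷ = -6 + 0.6·40 = 18; e = 18 − 18 = 0
x=50: ŷ = -6 + 0.6·50 = 24; e = 25 − 24 = 1
x=70: ŷ = -6 + 0.6·70 = 36; e = 39 − 36 = 3
x=90: ŷ = -6 + 0.6·90 = 48; e = 45 − 48 = -3
x=110: ŷ = -6 + 0.6·110 = 60; e = 60 − 60 = 0
x=140: ŷ = -6 + 0.6·140 = 78; e = 78 − 78 = 0
SSE = 16 + 9 + 0 + 1 + 9 + 9 + 0 + 0 = 44

SSE = 44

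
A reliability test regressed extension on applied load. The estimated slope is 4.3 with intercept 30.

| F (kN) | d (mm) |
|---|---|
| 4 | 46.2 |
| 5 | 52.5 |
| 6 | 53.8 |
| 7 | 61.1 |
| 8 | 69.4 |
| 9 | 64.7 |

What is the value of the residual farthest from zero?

F=4: d̂ = 30 + 4.3·4 = 47.2; r = 46.2 − 47.2 = -1
F=5: d̂ = 30 + 4.3·5 = 51.5; r = 52.5 − 51.5 = 1
F=6: d̂ = 30 + 4.3·6 = 55.8; r = 53.8 − 55.8 = -2
F=7: d̂ = 30 + 4.3·7 = 60.1; r = 61.1 − 60.1 = 1
F=8: d̂ = 30 + 4.3·8 = 64.4; r = 69.4 − 64.4 = 5
F=9: d̂ = 30 + 4.3·9 = 68.7; r = 64.7 − 68.7 = -4
Largest |r| is 5 at F = 8, residual 5.

r = 5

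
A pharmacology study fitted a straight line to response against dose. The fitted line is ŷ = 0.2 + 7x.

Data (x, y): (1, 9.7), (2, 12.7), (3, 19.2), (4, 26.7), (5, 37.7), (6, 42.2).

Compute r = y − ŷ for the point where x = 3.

r = -2

ŷ = 0.2 + 7·3 = 21.2
r = 19.2 − 21.2 = -2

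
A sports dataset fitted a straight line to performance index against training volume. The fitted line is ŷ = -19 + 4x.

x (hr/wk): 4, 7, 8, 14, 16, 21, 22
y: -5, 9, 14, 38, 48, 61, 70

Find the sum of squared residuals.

SSE = 32

x=4: ŷ = -19 + 4·4 = -3; e = -5 − (-3) = -2
x=7: ŷ = -19 + 4·7 = 9; e = 9 − 9 = 0
x=8: ŷ = -19 + 4·8 = 13; e = 14 − 13 = 1
x=14: ŷ = -19 + 4·14 = 37; e = 38 − 37 = 1
x=16: ŷ = -19 + 4·16 = 45; e = 48 − 45 = 3
x=21: ŷ = -19 + 4·21 = 65; e = 61 − 65 = -4
x=22: ŷ = -19 + 4·22 = 69; e = 70 − 69 = 1
SSE = 4 + 0 + 1 + 1 + 9 + 16 + 1 = 32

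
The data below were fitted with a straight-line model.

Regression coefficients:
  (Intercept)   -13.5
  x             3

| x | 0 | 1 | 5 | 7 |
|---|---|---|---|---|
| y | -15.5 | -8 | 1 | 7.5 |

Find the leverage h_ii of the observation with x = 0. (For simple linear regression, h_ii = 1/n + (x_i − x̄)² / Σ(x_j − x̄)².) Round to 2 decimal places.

x̄ = (0 + 1 + 5 + 7)/4 = 3.25
Σ(x − x̄)² = 10.5625 + 5.0625 + 3.0625 + 14.0625 = 32.75
h = 1/4 + (-3.25)²/32.75 = 0.25 + 0.322519 = 0.57

h = 0.57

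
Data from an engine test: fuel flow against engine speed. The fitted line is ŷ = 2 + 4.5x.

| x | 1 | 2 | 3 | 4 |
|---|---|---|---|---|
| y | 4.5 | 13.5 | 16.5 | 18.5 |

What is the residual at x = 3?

e = 1

ŷ = 2 + 4.5·3 = 15.5
e = 16.5 − 15.5 = 1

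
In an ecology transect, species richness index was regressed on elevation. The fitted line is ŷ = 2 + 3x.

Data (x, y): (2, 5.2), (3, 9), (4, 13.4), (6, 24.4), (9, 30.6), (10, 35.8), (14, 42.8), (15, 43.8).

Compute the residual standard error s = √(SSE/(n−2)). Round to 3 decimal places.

s = 3.169

x=2: ŷ = 2 + 3·2 = 8; e = 5.2 − 8 = -2.8
x=3: ŷ = 2 + 3·3 = 11; e = 9 − 11 = -2
x=4: ŷ = 2 + 3·4 = 14; e = 13.4 − 14 = -0.6
x=6: ŷ = 2 + 3·6 = 20; e = 24.4 − 20 = 4.4
x=9: ŷ = 2 + 3·9 = 29; e = 30.6 − 29 = 1.6
x=10: ŷ = 2 + 3·10 = 32; e = 35.8 − 32 = 3.8
x=14: ŷ = 2 + 3·14 = 44; e = 42.8 − 44 = -1.2
x=15: ŷ = 2 + 3·15 = 47; e = 43.8 − 47 = -3.2
SSE = 7.84 + 4 + 0.36 + 19.36 + 2.56 + 14.44 + 1.44 + 10.24 = 60.24
s = √(60.24/6) = √10.04 ≈ 3.169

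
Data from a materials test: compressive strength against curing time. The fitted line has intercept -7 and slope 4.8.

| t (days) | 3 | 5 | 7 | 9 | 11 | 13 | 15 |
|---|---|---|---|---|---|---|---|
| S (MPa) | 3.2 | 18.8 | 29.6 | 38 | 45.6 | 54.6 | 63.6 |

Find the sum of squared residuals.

SSE = 35.76

t=3: ŷ = -7 + 4.8·3 = 7.4; r = 3.2 − 7.4 = -4.2
t=5: ŷ = -7 + 4.8·5 = 17; r = 18.8 − 17 = 1.8
t=7: ŷ = -7 + 4.8·7 = 26.6; r = 29.6 − 26.6 = 3
t=9: ŷ = -7 + 4.8·9 = 36.2; r = 38 − 36.2 = 1.8
t=11: ŷ = -7 + 4.8·11 = 45.8; r = 45.6 − 45.8 = -0.2
t=13: ŷ = -7 + 4.8·13 = 55.4; r = 54.6 − 55.4 = -0.8
t=15: ŷ = -7 + 4.8·15 = 65; r = 63.6 − 65 = -1.4
SSE = 17.64 + 3.24 + 9 + 3.24 + 0.04 + 0.64 + 1.96 = 35.76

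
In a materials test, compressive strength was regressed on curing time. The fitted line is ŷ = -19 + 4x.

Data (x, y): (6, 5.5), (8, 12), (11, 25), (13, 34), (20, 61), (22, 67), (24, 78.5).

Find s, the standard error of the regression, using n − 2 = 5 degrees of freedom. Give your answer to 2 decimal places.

x=6: ŷ = -19 + 4·6 = 5; r = 5.5 − 5 = 0.5
x=8: ŷ = -19 + 4·8 = 13; r = 12 − 13 = -1
x=11: ŷ = -19 + 4·11 = 25; r = 25 − 25 = 0
x=13: ŷ = -19 + 4·13 = 33; r = 34 − 33 = 1
x=20: ŷ = -19 + 4·20 = 61; r = 61 − 61 = 0
x=22: ŷ = -19 + 4·22 = 69; r = 67 − 69 = -2
x=24: ŷ = -19 + 4·24 = 77; r = 78.5 − 77 = 1.5
SSE = 0.25 + 1 + 0 + 1 + 0 + 4 + 2.25 = 8.5
s = √(8.5/5) = √1.7 ≈ 1.30

s = 1.30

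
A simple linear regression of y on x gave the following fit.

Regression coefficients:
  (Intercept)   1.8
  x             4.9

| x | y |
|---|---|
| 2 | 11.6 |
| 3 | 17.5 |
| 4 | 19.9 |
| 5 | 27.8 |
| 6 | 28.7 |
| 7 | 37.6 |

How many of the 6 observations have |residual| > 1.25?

4

x=2: ŷ = 1.8 + 4.9·2 = 11.6; r = 11.6 − 11.6 = 0
x=3: ŷ = 1.8 + 4.9·3 = 16.5; r = 17.5 − 16.5 = 1
x=4: ŷ = 1.8 + 4.9·4 = 21.4; r = 19.9 − 21.4 = -1.5
x=5: ŷ = 1.8 + 4.9·5 = 26.3; r = 27.8 − 26.3 = 1.5
x=6: ŷ = 1.8 + 4.9·6 = 31.2; r = 28.7 − 31.2 = -2.5
x=7: ŷ = 1.8 + 4.9·7 = 36.1; r = 37.6 − 36.1 = 1.5
|r| > 1.25: x=4 (|r|=1.5), x=5 (|r|=1.5), x=6 (|r|=2.5), x=7 (|r|=1.5) → 4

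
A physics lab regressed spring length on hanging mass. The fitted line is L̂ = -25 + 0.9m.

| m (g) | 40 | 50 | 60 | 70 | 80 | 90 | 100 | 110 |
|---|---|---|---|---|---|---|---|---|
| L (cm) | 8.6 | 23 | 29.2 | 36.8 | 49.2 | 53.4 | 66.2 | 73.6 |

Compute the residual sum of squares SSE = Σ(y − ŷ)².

m=40: L̂ = -25 + 0.9·40 = 11; r = 8.6 − 11 = -2.4
m=50: L̂ = -25 + 0.9·50 = 20; r = 23 − 20 = 3
m=60: L̂ = -25 + 0.9·60 = 29; r = 29.2 − 29 = 0.2
m=70: L̂ = -25 + 0.9·70 = 38; r = 36.8 − 38 = -1.2
m=80: L̂ = -25 + 0.9·80 = 47; r = 49.2 − 47 = 2.2
m=90: L̂ = -25 + 0.9·90 = 56; r = 53.4 − 56 = -2.6
m=100: L̂ = -25 + 0.9·100 = 65; r = 66.2 − 65 = 1.2
m=110: L̂ = -25 + 0.9·110 = 74; r = 73.6 − 74 = -0.4
SSE = 5.76 + 9 + 0.04 + 1.44 + 4.84 + 6.76 + 1.44 + 0.16 = 29.44

SSE = 29.44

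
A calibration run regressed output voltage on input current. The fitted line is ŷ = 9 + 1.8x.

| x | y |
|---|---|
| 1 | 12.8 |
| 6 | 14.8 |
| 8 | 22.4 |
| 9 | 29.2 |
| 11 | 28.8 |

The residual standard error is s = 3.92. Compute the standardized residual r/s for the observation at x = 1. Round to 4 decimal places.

ŷ = 9 + 1.8·1 = 10.8
r = 12.8 − 10.8 = 2
r/s = 2 / 3.92 = 0.5102

0.5102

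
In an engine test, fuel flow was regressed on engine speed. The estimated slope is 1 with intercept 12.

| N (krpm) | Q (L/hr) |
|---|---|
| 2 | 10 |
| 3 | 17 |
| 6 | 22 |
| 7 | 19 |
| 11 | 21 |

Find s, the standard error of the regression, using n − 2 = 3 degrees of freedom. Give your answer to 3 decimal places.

N=2: Q̂ = 12 + 2 = 14; e = 10 − 14 = -4
N=3: Q̂ = 12 + 3 = 15; e = 17 − 15 = 2
N=6: Q̂ = 12 + 6 = 18; e = 22 − 18 = 4
N=7: Q̂ = 12 + 7 = 19; e = 19 − 19 = 0
N=11: Q̂ = 12 + 11 = 23; e = 21 − 23 = -2
SSE = 16 + 4 + 16 + 0 + 4 = 40
s = √(40/3) = √13.3333 ≈ 3.651

s = 3.651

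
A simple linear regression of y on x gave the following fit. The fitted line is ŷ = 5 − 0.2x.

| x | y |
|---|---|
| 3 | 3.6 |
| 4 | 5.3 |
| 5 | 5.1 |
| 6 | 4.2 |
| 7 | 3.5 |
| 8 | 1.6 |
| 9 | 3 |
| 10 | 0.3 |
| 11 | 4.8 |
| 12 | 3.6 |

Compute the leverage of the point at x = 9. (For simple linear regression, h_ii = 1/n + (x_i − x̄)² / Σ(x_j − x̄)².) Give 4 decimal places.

h = 0.1273

x̄ = (3 + 4 + 5 + 6 + 7 + 8 + 9 + 10 + 11 + 12)/10 = 7.5
Σ(x − x̄)² = 20.25 + 12.25 + 6.25 + 2.25 + 0.25 + 0.25 + 2.25 + 6.25 + 12.25 + 20.25 = 82.5
h = 1/10 + (1.5)²/82.5 = 0.1 + 0.0272727 = 0.1273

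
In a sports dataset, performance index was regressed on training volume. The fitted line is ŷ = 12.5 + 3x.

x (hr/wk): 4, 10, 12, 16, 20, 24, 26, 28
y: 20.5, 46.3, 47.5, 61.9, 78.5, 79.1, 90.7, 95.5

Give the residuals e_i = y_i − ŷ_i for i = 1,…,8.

x=4: ŷ = 12.5 + 3·4 = 24.5; e = 20.5 − 24.5 = -4
x=10: ŷ = 12.5 + 3·10 = 42.5; e = 46.3 − 42.5 = 3.8
x=12: ŷ = 12.5 + 3·12 = 48.5; e = 47.5 − 48.5 = -1
x=16: ŷ = 12.5 + 3·16 = 60.5; e = 61.9 − 60.5 = 1.4
x=20: ŷ = 12.5 + 3·20 = 72.5; e = 78.5 − 72.5 = 6
x=24: ŷ = 12.5 + 3·24 = 84.5; e = 79.1 − 84.5 = -5.4
x=26: ŷ = 12.5 + 3·26 = 90.5; e = 90.7 − 90.5 = 0.2
x=28: ŷ = 12.5 + 3·28 = 96.5; e = 95.5 − 96.5 = -1

-4, 3.8, -1, 1.4, 6, -5.4, 0.2, -1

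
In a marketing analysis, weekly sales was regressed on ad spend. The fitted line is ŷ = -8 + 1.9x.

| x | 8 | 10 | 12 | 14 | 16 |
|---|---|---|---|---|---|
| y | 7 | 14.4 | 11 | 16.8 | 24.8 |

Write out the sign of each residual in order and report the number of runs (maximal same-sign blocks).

x=8: ŷ = -8 + 1.9·8 = 7.2; e = 7 − 7.2 = -0.2
x=10: ŷ = -8 + 1.9·10 = 11; e = 14.4 − 11 = 3.4
x=12: ŷ = -8 + 1.9·12 = 14.8; e = 11 − 14.8 = -3.8
x=14: ŷ = -8 + 1.9·14 = 18.6; e = 16.8 − 18.6 = -1.8
x=16: ŷ = -8 + 1.9·16 = 22.4; e = 24.8 − 22.4 = 2.4
Signs: − + − − +
Runs: −×1, +×1, −×2, +×1 → 4

4 runs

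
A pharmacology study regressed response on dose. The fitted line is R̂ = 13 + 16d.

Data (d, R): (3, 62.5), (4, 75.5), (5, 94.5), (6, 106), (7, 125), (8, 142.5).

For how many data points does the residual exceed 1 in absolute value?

5

d=3: R̂ = 13 + 16·3 = 61; e = 62.5 − 61 = 1.5
d=4: R̂ = 13 + 16·4 = 77; e = 75.5 − 77 = -1.5
d=5: R̂ = 13 + 16·5 = 93; e = 94.5 − 93 = 1.5
d=6: R̂ = 13 + 16·6 = 109; e = 106 − 109 = -3
d=7: R̂ = 13 + 16·7 = 125; e = 125 − 125 = 0
d=8: R̂ = 13 + 16·8 = 141; e = 142.5 − 141 = 1.5
|e| > 1: d=3 (|e|=1.5), d=4 (|e|=1.5), d=5 (|e|=1.5), d=6 (|e|=3), d=8 (|e|=1.5) → 5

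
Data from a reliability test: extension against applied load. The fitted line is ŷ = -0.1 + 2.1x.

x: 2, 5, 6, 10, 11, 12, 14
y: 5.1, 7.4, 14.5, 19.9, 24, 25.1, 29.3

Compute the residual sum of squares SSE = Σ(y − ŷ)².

x=2: ŷ = -0.1 + 2.1·2 = 4.1; r = 5.1 − 4.1 = 1
x=5: ŷ = -0.1 + 2.1·5 = 10.4; r = 7.4 − 10.4 = -3
x=6: ŷ = -0.1 + 2.1·6 = 12.5; r = 14.5 − 12.5 = 2
x=10: ŷ = -0.1 + 2.1·10 = 20.9; r = 19.9 − 20.9 = -1
x=11: ŷ = -0.1 + 2.1·11 = 23; r = 24 − 23 = 1
x=12: ŷ = -0.1 + 2.1·12 = 25.1; r = 25.1 − 25.1 = 0
x=14: ŷ = -0.1 + 2.1·14 = 29.3; r = 29.3 − 29.3 = 0
SSE = 1 + 9 + 4 + 1 + 1 + 0 + 0 = 16

SSE = 16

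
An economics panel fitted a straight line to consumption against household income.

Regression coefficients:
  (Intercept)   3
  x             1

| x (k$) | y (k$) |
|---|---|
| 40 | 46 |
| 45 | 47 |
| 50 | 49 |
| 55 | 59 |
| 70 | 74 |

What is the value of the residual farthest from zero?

x=40: ŷ = 3 + 40 = 43; r = 46 − 43 = 3
x=45: ŷ = 3 + 45 = 48; r = 47 − 48 = -1
x=50: ŷ = 3 + 50 = 53; r = 49 − 53 = -4
x=55: ŷ = 3 + 55 = 58; r = 59 − 58 = 1
x=70: ŷ = 3 + 70 = 73; r = 74 − 73 = 1
Largest |r| is 4 at x = 50, residual -4.

r = -4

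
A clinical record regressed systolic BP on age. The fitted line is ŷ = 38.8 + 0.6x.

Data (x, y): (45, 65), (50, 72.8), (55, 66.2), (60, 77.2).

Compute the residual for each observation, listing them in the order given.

-0.8, 4, -5.6, 2.4

x=45: ŷ = 38.8 + 0.6·45 = 65.8; r = 65 − 65.8 = -0.8
x=50: ŷ = 38.8 + 0.6·50 = 68.8; r = 72.8 − 68.8 = 4
x=55: ŷ = 38.8 + 0.6·55 = 71.8; r = 66.2 − 71.8 = -5.6
x=60: ŷ = 38.8 + 0.6·60 = 74.8; r = 77.2 − 74.8 = 2.4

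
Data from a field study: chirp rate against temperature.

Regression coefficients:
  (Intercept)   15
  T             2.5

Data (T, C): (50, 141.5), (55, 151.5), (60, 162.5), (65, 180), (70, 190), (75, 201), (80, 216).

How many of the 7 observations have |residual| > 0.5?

T=50: ŷ = 15 + 2.5·50 = 140; r = 141.5 − 140 = 1.5
T=55: ŷ = 15 + 2.5·55 = 152.5; r = 151.5 − 152.5 = -1
T=60: ŷ = 15 + 2.5·60 = 165; r = 162.5 − 165 = -2.5
T=65: ŷ = 15 + 2.5·65 = 177.5; r = 180 − 177.5 = 2.5
T=70: ŷ = 15 + 2.5·70 = 190; r = 190 − 190 = 0
T=75: ŷ = 15 + 2.5·75 = 202.5; r = 201 − 202.5 = -1.5
T=80: ŷ = 15 + 2.5·80 = 215; r = 216 − 215 = 1
|r| > 0.5: T=50 (|r|=1.5), T=55 (|r|=1), T=60 (|r|=2.5), T=65 (|r|=2.5), T=75 (|r|=1.5), T=80 (|r|=1) → 6

6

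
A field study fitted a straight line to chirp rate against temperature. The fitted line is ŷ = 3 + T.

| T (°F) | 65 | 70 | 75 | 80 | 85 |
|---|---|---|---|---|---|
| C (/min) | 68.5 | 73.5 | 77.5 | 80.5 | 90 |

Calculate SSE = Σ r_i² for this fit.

SSE = 11

T=65: ŷ = 3 + 65 = 68; r = 68.5 − 68 = 0.5
T=70: ŷ = 3 + 70 = 73; r = 73.5 − 73 = 0.5
T=75: ŷ = 3 + 75 = 78; r = 77.5 − 78 = -0.5
T=80: ŷ = 3 + 80 = 83; r = 80.5 − 83 = -2.5
T=85: ŷ = 3 + 85 = 88; r = 90 − 88 = 2
SSE = 0.25 + 0.25 + 0.25 + 6.25 + 4 = 11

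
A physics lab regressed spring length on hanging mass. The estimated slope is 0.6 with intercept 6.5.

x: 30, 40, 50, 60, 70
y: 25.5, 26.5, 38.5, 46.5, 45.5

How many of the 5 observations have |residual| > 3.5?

2

x=30: ŷ = 6.5 + 0.6·30 = 24.5; r = 25.5 − 24.5 = 1
x=40: ŷ = 6.5 + 0.6·40 = 30.5; r = 26.5 − 30.5 = -4
x=50: ŷ = 6.5 + 0.6·50 = 36.5; r = 38.5 − 36.5 = 2
x=60: ŷ = 6.5 + 0.6·60 = 42.5; r = 46.5 − 42.5 = 4
x=70: ŷ = 6.5 + 0.6·70 = 48.5; r = 45.5 − 48.5 = -3
|r| > 3.5: x=40 (|r|=4), x=60 (|r|=4) → 2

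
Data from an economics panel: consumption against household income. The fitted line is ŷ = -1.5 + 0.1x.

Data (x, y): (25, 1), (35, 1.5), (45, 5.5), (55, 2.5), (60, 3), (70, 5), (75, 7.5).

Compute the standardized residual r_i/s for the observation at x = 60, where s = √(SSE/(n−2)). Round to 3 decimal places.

-0.913

x=25: ŷ = -1.5 + 0.1·25 = 1; r = 1 − 1 = 0
x=35: ŷ = -1.5 + 0.1·35 = 2; r = 1.5 − 2 = -0.5
x=45: ŷ = -1.5 + 0.1·45 = 3; r = 5.5 − 3 = 2.5
x=55: ŷ = -1.5 + 0.1·55 = 4; r = 2.5 − 4 = -1.5
x=60: ŷ = -1.5 + 0.1·60 = 4.5; r = 3 − 4.5 = -1.5
x=70: ŷ = -1.5 + 0.1·70 = 5.5; r = 5 − 5.5 = -0.5
x=75: ŷ = -1.5 + 0.1·75 = 6; r = 7.5 − 6 = 1.5
SSE = 0 + 0.25 + 6.25 + 2.25 + 2.25 + 0.25 + 2.25 = 13.5
s = √(13.5/5) = 1.64317
r/s = -1.5 / 1.64317 = -0.913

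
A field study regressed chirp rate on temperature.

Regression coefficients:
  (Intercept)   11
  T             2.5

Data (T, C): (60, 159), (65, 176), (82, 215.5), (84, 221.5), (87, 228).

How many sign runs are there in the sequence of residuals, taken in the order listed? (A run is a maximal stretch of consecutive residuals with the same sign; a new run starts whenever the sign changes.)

T=60: ŷ = 11 + 2.5·60 = 161; e = 159 − 161 = -2
T=65: ŷ = 11 + 2.5·65 = 173.5; e = 176 − 173.5 = 2.5
T=82: ŷ = 11 + 2.5·82 = 216; e = 215.5 − 216 = -0.5
T=84: ŷ = 11 + 2.5·84 = 221; e = 221.5 − 221 = 0.5
T=87: ŷ = 11 + 2.5·87 = 228.5; e = 228 − 228.5 = -0.5
Signs: − + − + −
Runs: −×1, +×1, −×1, +×1, −×1 → 5

5 runs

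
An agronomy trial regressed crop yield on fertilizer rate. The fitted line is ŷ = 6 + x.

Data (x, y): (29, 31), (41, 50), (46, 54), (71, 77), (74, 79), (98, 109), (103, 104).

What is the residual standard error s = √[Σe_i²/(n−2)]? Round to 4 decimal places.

x=29: ŷ = 6 + 29 = 35; e = 31 − 35 = -4
x=41: ŷ = 6 + 41 = 47; e = 50 − 47 = 3
x=46: ŷ = 6 + 46 = 52; e = 54 − 52 = 2
x=71: ŷ = 6 + 71 = 77; e = 77 − 77 = 0
x=74: ŷ = 6 + 74 = 80; e = 79 − 80 = -1
x=98: ŷ = 6 + 98 = 104; e = 109 − 104 = 5
x=103: ŷ = 6 + 103 = 109; e = 104 − 109 = -5
SSE = 16 + 9 + 4 + 0 + 1 + 25 + 25 = 80
s = √(80/5) = √16 ≈ 4.0000

s = 4.0000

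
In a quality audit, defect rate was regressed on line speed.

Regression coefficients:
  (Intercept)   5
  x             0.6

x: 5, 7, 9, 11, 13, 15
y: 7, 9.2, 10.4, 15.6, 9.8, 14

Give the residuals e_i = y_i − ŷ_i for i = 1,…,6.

x=5: ŷ = 5 + 0.6·5 = 8; e = 7 − 8 = -1
x=7: ŷ = 5 + 0.6·7 = 9.2; e = 9.2 − 9.2 = 0
x=9: ŷ = 5 + 0.6·9 = 10.4; e = 10.4 − 10.4 = 0
x=11: ŷ = 5 + 0.6·11 = 11.6; e = 15.6 − 11.6 = 4
x=13: ŷ = 5 + 0.6·13 = 12.8; e = 9.8 − 12.8 = -3
x=15: ŷ = 5 + 0.6·15 = 14; e = 14 − 14 = 0

-1, 0, 0, 4, -3, 0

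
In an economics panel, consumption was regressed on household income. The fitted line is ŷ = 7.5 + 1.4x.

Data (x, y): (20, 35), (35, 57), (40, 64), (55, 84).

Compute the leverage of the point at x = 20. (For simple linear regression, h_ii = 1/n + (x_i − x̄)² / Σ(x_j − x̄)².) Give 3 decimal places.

h = 0.740

x̄ = (20 + 35 + 40 + 55)/4 = 37.5
Σ(x − x̄)² = 306.25 + 6.25 + 6.25 + 306.25 = 625
h = 1/4 + (-17.5)²/625 = 0.25 + 0.49 = 0.740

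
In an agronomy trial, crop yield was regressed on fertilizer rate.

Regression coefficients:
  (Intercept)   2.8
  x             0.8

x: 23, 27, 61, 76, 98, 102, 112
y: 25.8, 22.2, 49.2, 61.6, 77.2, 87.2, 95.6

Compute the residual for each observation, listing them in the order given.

4.6, -2.2, -2.4, -2, -4, 2.8, 3.2

x=23: ŷ = 2.8 + 0.8·23 = 21.2; e = 25.8 − 21.2 = 4.6
x=27: ŷ = 2.8 + 0.8·27 = 24.4; e = 22.2 − 24.4 = -2.2
x=61: ŷ = 2.8 + 0.8·61 = 51.6; e = 49.2 − 51.6 = -2.4
x=76: ŷ = 2.8 + 0.8·76 = 63.6; e = 61.6 − 63.6 = -2
x=98: ŷ = 2.8 + 0.8·98 = 81.2; e = 77.2 − 81.2 = -4
x=102: ŷ = 2.8 + 0.8·102 = 84.4; e = 87.2 − 84.4 = 2.8
x=112: ŷ = 2.8 + 0.8·112 = 92.4; e = 95.6 − 92.4 = 3.2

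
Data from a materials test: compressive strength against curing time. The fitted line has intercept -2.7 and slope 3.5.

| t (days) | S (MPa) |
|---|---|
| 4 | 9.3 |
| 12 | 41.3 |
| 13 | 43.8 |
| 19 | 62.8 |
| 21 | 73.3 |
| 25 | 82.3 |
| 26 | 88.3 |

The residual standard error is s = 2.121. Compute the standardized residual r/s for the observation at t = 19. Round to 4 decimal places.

ŷ = -2.7 + 3.5·19 = 63.8
r = 62.8 − 63.8 = -1
r/s = -1 / 2.121 = -0.4715

-0.4715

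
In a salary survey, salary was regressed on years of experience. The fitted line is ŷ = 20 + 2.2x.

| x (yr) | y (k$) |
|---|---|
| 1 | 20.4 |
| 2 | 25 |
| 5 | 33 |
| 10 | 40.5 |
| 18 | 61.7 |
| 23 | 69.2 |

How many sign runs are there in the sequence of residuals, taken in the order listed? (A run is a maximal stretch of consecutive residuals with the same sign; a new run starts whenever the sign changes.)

x=1: ŷ = 20 + 2.2·1 = 22.2; e = 20.4 − 22.2 = -1.8
x=2: ŷ = 20 + 2.2·2 = 24.4; e = 25 − 24.4 = 0.6
x=5: ŷ = 20 + 2.2·5 = 31; e = 33 − 31 = 2
x=10: ŷ = 20 + 2.2·10 = 42; e = 40.5 − 42 = -1.5
x=18: ŷ = 20 + 2.2·18 = 59.6; e = 61.7 − 59.6 = 2.1
x=23: ŷ = 20 + 2.2·23 = 70.6; e = 69.2 − 70.6 = -1.4
Signs: − + + − + −
Runs: −×1, +×2, −×1, +×1, −×1 → 5

5 runs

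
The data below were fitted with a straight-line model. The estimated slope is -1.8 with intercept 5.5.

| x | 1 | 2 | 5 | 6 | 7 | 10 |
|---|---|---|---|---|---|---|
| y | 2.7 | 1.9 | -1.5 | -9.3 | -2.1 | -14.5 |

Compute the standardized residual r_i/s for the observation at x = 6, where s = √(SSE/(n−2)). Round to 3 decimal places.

-1.131

x=1: ŷ = 5.5 − 1.8·1 = 3.7; r = 2.7 − 3.7 = -1
x=2: ŷ = 5.5 − 1.8·2 = 1.9; r = 1.9 − 1.9 = 0
x=5: ŷ = 5.5 − 1.8·5 = -3.5; r = -1.5 − (-3.5) = 2
x=6: ŷ = 5.5 − 1.8·6 = -5.3; r = -9.3 − (-5.3) = -4
x=7: ŷ = 5.5 − 1.8·7 = -7.1; r = -2.1 − (-7.1) = 5
x=10: ŷ = 5.5 − 1.8·10 = -12.5; r = -14.5 − (-12.5) = -2
SSE = 1 + 0 + 4 + 16 + 25 + 4 = 50
s = √(50/4) = 3.53553
r/s = -4 / 3.53553 = -1.131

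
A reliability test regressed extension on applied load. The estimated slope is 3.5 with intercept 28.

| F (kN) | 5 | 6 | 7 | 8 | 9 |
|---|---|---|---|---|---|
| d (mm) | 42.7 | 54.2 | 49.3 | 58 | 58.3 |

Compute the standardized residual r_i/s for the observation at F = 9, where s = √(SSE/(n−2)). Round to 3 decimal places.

F=5: ŷ = 28 + 3.5·5 = 45.5; r = 42.7 − 45.5 = -2.8
F=6: ŷ = 28 + 3.5·6 = 49; r = 54.2 − 49 = 5.2
F=7: ŷ = 28 + 3.5·7 = 52.5; r = 49.3 − 52.5 = -3.2
F=8: ŷ = 28 + 3.5·8 = 56; r = 58 − 56 = 2
F=9: ŷ = 28 + 3.5·9 = 59.5; r = 58.3 − 59.5 = -1.2
SSE = 7.84 + 27.04 + 10.24 + 4 + 1.44 = 50.56
s = √(50.56/3) = 4.10528
r/s = -1.2 / 4.10528 = -0.292

-0.292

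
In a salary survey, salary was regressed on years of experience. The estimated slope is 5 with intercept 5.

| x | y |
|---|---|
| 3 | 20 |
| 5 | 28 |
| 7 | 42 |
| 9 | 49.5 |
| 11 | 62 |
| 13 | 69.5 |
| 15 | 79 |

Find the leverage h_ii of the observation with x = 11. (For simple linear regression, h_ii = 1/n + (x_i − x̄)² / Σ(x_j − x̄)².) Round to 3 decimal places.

x̄ = (3 + 5 + 7 + 9 + 11 + 13 + 15)/7 = 9
Σ(x − x̄)² = 36 + 16 + 4 + 0 + 4 + 16 + 36 = 112
h = 1/7 + (2)²/112 = 0.142857 + 0.0357143 = 0.179

h = 0.179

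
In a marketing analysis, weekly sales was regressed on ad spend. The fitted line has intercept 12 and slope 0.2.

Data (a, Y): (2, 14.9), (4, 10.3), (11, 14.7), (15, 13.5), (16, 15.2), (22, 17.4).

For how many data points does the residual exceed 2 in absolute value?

a=2: Ŷ = 12 + 0.2·2 = 12.4; r = 14.9 − 12.4 = 2.5
a=4: Ŷ = 12 + 0.2·4 = 12.8; r = 10.3 − 12.8 = -2.5
a=11: Ŷ = 12 + 0.2·11 = 14.2; r = 14.7 − 14.2 = 0.5
a=15: Ŷ = 12 + 0.2·15 = 15; r = 13.5 − 15 = -1.5
a=16: Ŷ = 12 + 0.2·16 = 15.2; r = 15.2 − 15.2 = 0
a=22: Ŷ = 12 + 0.2·22 = 16.4; r = 17.4 − 16.4 = 1
|r| > 2: a=2 (|r|=2.5), a=4 (|r|=2.5) → 2

2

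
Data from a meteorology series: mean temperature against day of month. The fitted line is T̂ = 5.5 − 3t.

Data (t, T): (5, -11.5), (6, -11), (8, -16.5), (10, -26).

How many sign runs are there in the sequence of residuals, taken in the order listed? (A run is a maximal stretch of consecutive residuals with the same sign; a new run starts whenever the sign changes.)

t=5: T̂ = 5.5 − 3·5 = -9.5; e = -11.5 − (-9.5) = -2
t=6: T̂ = 5.5 − 3·6 = -12.5; e = -11 − (-12.5) = 1.5
t=8: T̂ = 5.5 − 3·8 = -18.5; e = -16.5 − (-18.5) = 2
t=10: T̂ = 5.5 − 3·10 = -24.5; e = -26 − (-24.5) = -1.5
Signs: − + + −
Runs: −×1, +×2, −×1 → 3

3 runs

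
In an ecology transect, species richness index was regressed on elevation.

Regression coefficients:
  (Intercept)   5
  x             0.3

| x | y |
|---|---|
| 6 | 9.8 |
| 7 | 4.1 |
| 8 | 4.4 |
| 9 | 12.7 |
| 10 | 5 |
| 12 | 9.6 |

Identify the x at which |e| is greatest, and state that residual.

x = 9, e = 5

x=6: ŷ = 5 + 0.3·6 = 6.8; e = 9.8 − 6.8 = 3
x=7: ŷ = 5 + 0.3·7 = 7.1; e = 4.1 − 7.1 = -3
x=8: ŷ = 5 + 0.3·8 = 7.4; e = 4.4 − 7.4 = -3
x=9: ŷ = 5 + 0.3·9 = 7.7; e = 12.7 − 7.7 = 5
x=10: ŷ = 5 + 0.3·10 = 8; e = 5 − 8 = -3
x=12: ŷ = 5 + 0.3·12 = 8.6; e = 9.6 − 8.6 = 1
Largest |e| is 5 at x = 9, residual 5.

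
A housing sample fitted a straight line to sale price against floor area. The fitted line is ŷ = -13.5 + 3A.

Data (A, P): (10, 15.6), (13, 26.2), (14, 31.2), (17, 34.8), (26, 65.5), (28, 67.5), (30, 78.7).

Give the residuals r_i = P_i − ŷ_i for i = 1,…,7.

A=10: ŷ = -13.5 + 3·10 = 16.5; r = 15.6 − 16.5 = -0.9
A=13: ŷ = -13.5 + 3·13 = 25.5; r = 26.2 − 25.5 = 0.7
A=14: ŷ = -13.5 + 3·14 = 28.5; r = 31.2 − 28.5 = 2.7
A=17: ŷ = -13.5 + 3·17 = 37.5; r = 34.8 − 37.5 = -2.7
A=26: ŷ = -13.5 + 3·26 = 64.5; r = 65.5 − 64.5 = 1
A=28: ŷ = -13.5 + 3·28 = 70.5; r = 67.5 − 70.5 = -3
A=30: ŷ = -13.5 + 3·30 = 76.5; r = 78.7 − 76.5 = 2.2

-0.9, 0.7, 2.7, -2.7, 1, -3, 2.2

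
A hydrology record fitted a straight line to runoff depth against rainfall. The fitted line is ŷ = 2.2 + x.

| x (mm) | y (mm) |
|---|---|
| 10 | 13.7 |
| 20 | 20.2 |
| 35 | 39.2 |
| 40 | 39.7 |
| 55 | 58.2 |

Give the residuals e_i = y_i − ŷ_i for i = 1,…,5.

x=10: ŷ = 2.2 + 10 = 12.2; e = 13.7 − 12.2 = 1.5
x=20: ŷ = 2.2 + 20 = 22.2; e = 20.2 − 22.2 = -2
x=35: ŷ = 2.2 + 35 = 37.2; e = 39.2 − 37.2 = 2
x=40: ŷ = 2.2 + 40 = 42.2; e = 39.7 − 42.2 = -2.5
x=55: ŷ = 2.2 + 55 = 57.2; e = 58.2 − 57.2 = 1

1.5, -2, 2, -2.5, 1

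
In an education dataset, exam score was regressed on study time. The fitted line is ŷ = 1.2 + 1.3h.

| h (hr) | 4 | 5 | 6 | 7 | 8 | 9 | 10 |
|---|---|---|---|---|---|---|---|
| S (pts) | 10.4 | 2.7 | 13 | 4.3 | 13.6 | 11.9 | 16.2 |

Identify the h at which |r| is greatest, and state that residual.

h = 7, r = -6

h=4: ŷ = 1.2 + 1.3·4 = 6.4; r = 10.4 − 6.4 = 4
h=5: ŷ = 1.2 + 1.3·5 = 7.7; r = 2.7 − 7.7 = -5
h=6: ŷ = 1.2 + 1.3·6 = 9; r = 13 − 9 = 4
h=7: ŷ = 1.2 + 1.3·7 = 10.3; r = 4.3 − 10.3 = -6
h=8: ŷ = 1.2 + 1.3·8 = 11.6; r = 13.6 − 11.6 = 2
h=9: ŷ = 1.2 + 1.3·9 = 12.9; r = 11.9 − 12.9 = -1
h=10: ŷ = 1.2 + 1.3·10 = 14.2; r = 16.2 − 14.2 = 2
Largest |r| is 6 at h = 7, residual -6.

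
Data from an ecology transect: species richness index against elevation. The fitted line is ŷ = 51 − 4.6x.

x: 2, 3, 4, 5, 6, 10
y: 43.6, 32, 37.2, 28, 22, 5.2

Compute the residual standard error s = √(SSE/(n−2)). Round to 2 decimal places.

x=2: ŷ = 51 − 4.6·2 = 41.8; r = 43.6 − 41.8 = 1.8
x=3: ŷ = 51 − 4.6·3 = 37.2; r = 32 − 37.2 = -5.2
x=4: ŷ = 51 − 4.6·4 = 32.6; r = 37.2 − 32.6 = 4.6
x=5: ŷ = 51 − 4.6·5 = 28; r = 28 − 28 = 0
x=6: ŷ = 51 − 4.6·6 = 23.4; r = 22 − 23.4 = -1.4
x=10: ŷ = 51 − 4.6·10 = 5; r = 5.2 − 5 = 0.2
SSE = 3.24 + 27.04 + 21.16 + 0 + 1.96 + 0.04 = 53.44
s = √(53.44/4) = √13.36 ≈ 3.66

s = 3.66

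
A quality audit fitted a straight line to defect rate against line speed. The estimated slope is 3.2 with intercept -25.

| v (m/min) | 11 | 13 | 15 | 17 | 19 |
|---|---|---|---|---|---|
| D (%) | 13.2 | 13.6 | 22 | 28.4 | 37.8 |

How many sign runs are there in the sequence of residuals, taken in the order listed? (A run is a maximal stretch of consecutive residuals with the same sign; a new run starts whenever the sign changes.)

v=11: D̂ = -25 + 3.2·11 = 10.2; r = 13.2 − 10.2 = 3
v=13: D̂ = -25 + 3.2·13 = 16.6; r = 13.6 − 16.6 = -3
v=15: D̂ = -25 + 3.2·15 = 23; r = 22 − 23 = -1
v=17: D̂ = -25 + 3.2·17 = 29.4; r = 28.4 − 29.4 = -1
v=19: D̂ = -25 + 3.2·19 = 35.8; r = 37.8 − 35.8 = 2
Signs: + − − − +
Runs: +×1, −×3, +×1 → 3

3 runs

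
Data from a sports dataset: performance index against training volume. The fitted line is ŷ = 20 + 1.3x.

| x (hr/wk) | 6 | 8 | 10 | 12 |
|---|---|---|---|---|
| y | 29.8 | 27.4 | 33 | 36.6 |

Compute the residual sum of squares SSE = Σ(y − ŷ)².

SSE = 14

x=6: ŷ = 20 + 1.3·6 = 27.8; e = 29.8 − 27.8 = 2
x=8: ŷ = 20 + 1.3·8 = 30.4; e = 27.4 − 30.4 = -3
x=10: ŷ = 20 + 1.3·10 = 33; e = 33 − 33 = 0
x=12: ŷ = 20 + 1.3·12 = 35.6; e = 36.6 − 35.6 = 1
SSE = 4 + 9 + 0 + 1 = 14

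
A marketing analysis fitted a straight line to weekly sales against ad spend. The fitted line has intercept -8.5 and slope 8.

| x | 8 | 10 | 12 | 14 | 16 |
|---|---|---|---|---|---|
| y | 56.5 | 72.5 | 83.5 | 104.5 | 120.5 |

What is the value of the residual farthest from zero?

e = -4

x=8: ŷ = -8.5 + 8·8 = 55.5; e = 56.5 − 55.5 = 1
x=10: ŷ = -8.5 + 8·10 = 71.5; e = 72.5 − 71.5 = 1
x=12: ŷ = -8.5 + 8·12 = 87.5; e = 83.5 − 87.5 = -4
x=14: ŷ = -8.5 + 8·14 = 103.5; e = 104.5 − 103.5 = 1
x=16: ŷ = -8.5 + 8·16 = 119.5; e = 120.5 − 119.5 = 1
Largest |e| is 4 at x = 12, residual -4.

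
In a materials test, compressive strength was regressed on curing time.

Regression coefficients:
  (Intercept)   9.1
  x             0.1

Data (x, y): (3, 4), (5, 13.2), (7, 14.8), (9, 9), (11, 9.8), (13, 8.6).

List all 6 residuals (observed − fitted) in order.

-5.4, 3.6, 5, -1, -0.4, -1.8

x=3: ŷ = 9.1 + 0.1·3 = 9.4; r = 4 − 9.4 = -5.4
x=5: ŷ = 9.1 + 0.1·5 = 9.6; r = 13.2 − 9.6 = 3.6
x=7: ŷ = 9.1 + 0.1·7 = 9.8; r = 14.8 − 9.8 = 5
x=9: ŷ = 9.1 + 0.1·9 = 10; r = 9 − 10 = -1
x=11: ŷ = 9.1 + 0.1·11 = 10.2; r = 9.8 − 10.2 = -0.4
x=13: ŷ = 9.1 + 0.1·13 = 10.4; r = 8.6 − 10.4 = -1.8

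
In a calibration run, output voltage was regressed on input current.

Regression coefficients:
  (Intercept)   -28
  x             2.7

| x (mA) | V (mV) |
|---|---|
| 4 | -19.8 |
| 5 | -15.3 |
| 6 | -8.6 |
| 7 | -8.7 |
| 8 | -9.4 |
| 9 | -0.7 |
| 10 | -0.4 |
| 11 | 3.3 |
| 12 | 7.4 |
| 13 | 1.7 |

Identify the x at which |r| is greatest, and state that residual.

x=4: V̂ = -28 + 2.7·4 = -17.2; r = -19.8 − (-17.2) = -2.6
x=5: V̂ = -28 + 2.7·5 = -14.5; r = -15.3 − (-14.5) = -0.8
x=6: V̂ = -28 + 2.7·6 = -11.8; r = -8.6 − (-11.8) = 3.2
x=7: V̂ = -28 + 2.7·7 = -9.1; r = -8.7 − (-9.1) = 0.4
x=8: V̂ = -28 + 2.7·8 = -6.4; r = -9.4 − (-6.4) = -3
x=9: V̂ = -28 + 2.7·9 = -3.7; r = -0.7 − (-3.7) = 3
x=10: V̂ = -28 + 2.7·10 = -1; r = -0.4 − (-1) = 0.6
x=11: V̂ = -28 + 2.7·11 = 1.7; r = 3.3 − 1.7 = 1.6
x=12: V̂ = -28 + 2.7·12 = 4.4; r = 7.4 − 4.4 = 3
x=13: V̂ = -28 + 2.7·13 = 7.1; r = 1.7 − 7.1 = -5.4
Largest |r| is 5.4 at x = 13, residual -5.4.

x = 13, r = -5.4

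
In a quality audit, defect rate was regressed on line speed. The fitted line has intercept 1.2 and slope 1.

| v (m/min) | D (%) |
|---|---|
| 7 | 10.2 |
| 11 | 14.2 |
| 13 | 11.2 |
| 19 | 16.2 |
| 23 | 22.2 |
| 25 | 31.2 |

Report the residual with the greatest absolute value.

v=7: ŷ = 1.2 + 7 = 8.2; r = 10.2 − 8.2 = 2
v=11: ŷ = 1.2 + 11 = 12.2; r = 14.2 − 12.2 = 2
v=13: ŷ = 1.2 + 13 = 14.2; r = 11.2 − 14.2 = -3
v=19: ŷ = 1.2 + 19 = 20.2; r = 16.2 − 20.2 = -4
v=23: ŷ = 1.2 + 23 = 24.2; r = 22.2 − 24.2 = -2
v=25: ŷ = 1.2 + 25 = 26.2; r = 31.2 − 26.2 = 5
Largest |r| is 5 at v = 25, residual 5.

r = 5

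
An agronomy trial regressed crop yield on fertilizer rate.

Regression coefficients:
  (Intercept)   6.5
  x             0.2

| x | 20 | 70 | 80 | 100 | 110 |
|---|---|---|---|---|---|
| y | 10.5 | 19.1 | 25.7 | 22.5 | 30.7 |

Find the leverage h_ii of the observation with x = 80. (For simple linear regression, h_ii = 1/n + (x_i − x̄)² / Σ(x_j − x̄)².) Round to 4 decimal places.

x̄ = (20 + 70 + 80 + 100 + 110)/5 = 76
Σ(x − x̄)² = 3136 + 36 + 16 + 576 + 1156 = 4920
h = 1/5 + (4)²/4920 = 0.2 + 0.00325203 = 0.2033

h = 0.2033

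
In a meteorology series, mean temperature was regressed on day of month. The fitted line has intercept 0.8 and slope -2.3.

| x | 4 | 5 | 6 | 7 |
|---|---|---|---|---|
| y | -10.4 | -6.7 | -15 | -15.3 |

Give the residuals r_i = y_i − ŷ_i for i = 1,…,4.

-2, 4, -2, 0

x=4: ŷ = 0.8 − 2.3·4 = -8.4; r = -10.4 − (-8.4) = -2
x=5: ŷ = 0.8 − 2.3·5 = -10.7; r = -6.7 − (-10.7) = 4
x=6: ŷ = 0.8 − 2.3·6 = -13; r = -15 − (-13) = -2
x=7: ŷ = 0.8 − 2.3·7 = -15.3; r = -15.3 − (-15.3) = 0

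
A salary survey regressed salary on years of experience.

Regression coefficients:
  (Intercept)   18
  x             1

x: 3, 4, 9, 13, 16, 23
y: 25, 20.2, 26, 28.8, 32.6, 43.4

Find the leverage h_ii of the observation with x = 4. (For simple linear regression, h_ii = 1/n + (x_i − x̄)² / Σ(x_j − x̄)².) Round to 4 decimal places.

h = 0.3525

x̄ = (3 + 4 + 9 + 13 + 16 + 23)/6 = 11.3333
Σ(x − x̄)² = 69.4444 + 53.7778 + 5.44444 + 2.77778 + 21.7778 + 136.111 = 289.333
h = 1/6 + (-7.33333)²/289.333 = 0.166667 + 0.185868 = 0.3525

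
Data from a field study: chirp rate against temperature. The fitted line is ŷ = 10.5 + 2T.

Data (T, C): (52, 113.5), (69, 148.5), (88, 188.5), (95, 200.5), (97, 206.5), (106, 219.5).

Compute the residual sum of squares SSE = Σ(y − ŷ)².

T=52: ŷ = 10.5 + 2·52 = 114.5; e = 113.5 − 114.5 = -1
T=69: ŷ = 10.5 + 2·69 = 148.5; e = 148.5 − 148.5 = 0
T=88: ŷ = 10.5 + 2·88 = 186.5; e = 188.5 − 186.5 = 2
T=95: ŷ = 10.5 + 2·95 = 200.5; e = 200.5 − 200.5 = 0
T=97: ŷ = 10.5 + 2·97 = 204.5; e = 206.5 − 204.5 = 2
T=106: ŷ = 10.5 + 2·106 = 222.5; e = 219.5 − 222.5 = -3
SSE = 1 + 0 + 4 + 0 + 4 + 9 = 18

SSE = 18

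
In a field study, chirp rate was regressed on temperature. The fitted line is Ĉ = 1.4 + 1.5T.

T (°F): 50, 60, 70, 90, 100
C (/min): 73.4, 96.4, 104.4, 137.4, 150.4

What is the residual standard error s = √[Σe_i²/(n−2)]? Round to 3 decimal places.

T=50: Ĉ = 1.4 + 1.5·50 = 76.4; e = 73.4 − 76.4 = -3
T=60: Ĉ = 1.4 + 1.5·60 = 91.4; e = 96.4 − 91.4 = 5
T=70: Ĉ = 1.4 + 1.5·70 = 106.4; e = 104.4 − 106.4 = -2
T=90: Ĉ = 1.4 + 1.5·90 = 136.4; e = 137.4 − 136.4 = 1
T=100: Ĉ = 1.4 + 1.5·100 = 151.4; e = 150.4 − 151.4 = -1
SSE = 9 + 25 + 4 + 1 + 1 = 40
s = √(40/3) = √13.3333 ≈ 3.651

s = 3.651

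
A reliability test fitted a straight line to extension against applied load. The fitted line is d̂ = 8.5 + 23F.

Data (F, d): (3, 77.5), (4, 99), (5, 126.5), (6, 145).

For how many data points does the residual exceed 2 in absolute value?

1

F=3: d̂ = 8.5 + 23·3 = 77.5; r = 77.5 − 77.5 = 0
F=4: d̂ = 8.5 + 23·4 = 100.5; r = 99 − 100.5 = -1.5
F=5: d̂ = 8.5 + 23·5 = 123.5; r = 126.5 − 123.5 = 3
F=6: d̂ = 8.5 + 23·6 = 146.5; r = 145 − 146.5 = -1.5
|r| > 2: F=5 (|r|=3) → 1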